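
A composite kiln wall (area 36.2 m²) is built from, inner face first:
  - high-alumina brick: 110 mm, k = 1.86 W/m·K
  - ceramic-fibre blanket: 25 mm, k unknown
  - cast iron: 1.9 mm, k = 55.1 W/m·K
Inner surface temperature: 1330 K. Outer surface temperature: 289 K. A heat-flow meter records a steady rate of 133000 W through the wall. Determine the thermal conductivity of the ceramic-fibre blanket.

Series thermal resistances:
R_high-alumina brick = L/(kA) = 0.11/(1.86×36.2) = 0.001634 K/W
R_cast iron = L/(kA) = 0.0019/(55.1×36.2) = 9.526×10^-7 K/W
Sum of known resistances R_other = 0.001635 K/W
Total R = ΔT/Q = 1041/133000 = 0.007827 K/W
R_ceramic-fibre blanket = R_total − R_other = 0.006192 K/W
k = L/(R·A) = 0.025/(0.006192×36.2)

k ≈ 0.112 W/(m·K)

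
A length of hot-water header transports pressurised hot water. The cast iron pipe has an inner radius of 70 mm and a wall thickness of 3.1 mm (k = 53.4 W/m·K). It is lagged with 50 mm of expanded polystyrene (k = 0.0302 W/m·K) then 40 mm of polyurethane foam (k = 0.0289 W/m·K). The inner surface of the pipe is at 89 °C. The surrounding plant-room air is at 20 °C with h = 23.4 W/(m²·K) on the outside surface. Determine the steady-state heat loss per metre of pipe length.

Treating each annulus and film as a series resistance:
R_cast iron pipe wall = ln(73.1/70)/(2π×53.4×1) = 1.292×10^-4 K/W
R_expanded polystyrene = ln(123.1/73.1)/(2π×0.0302×1) = 2.747 K/W
R_polyurethane foam = ln(163.1/123.1)/(2π×0.0289×1) = 1.55 K/W
R_outer film = 1/(h_o·2πr_oL) = 1/(23.4×2π×0.1631×1) = 0.0417 K/W
R_total = 4.338 K/W
Q = ΔT/R_total = 69/4.338

q′ ≈ 15.9 W/m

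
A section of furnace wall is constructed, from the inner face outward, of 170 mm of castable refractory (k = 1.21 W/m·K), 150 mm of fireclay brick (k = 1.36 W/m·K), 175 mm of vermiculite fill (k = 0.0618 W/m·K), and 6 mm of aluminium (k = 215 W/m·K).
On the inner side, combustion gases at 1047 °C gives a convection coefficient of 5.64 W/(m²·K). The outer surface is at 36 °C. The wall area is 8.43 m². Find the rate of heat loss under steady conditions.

Model the wall as resistances in series:
R_inner film = 1/(h_i·A) = 1/(5.64×8.43) = 0.02103 K/W
R_castable refractory = L/(kA) = 0.17/(1.21×8.43) = 0.01667 K/W
R_fireclay brick = L/(kA) = 0.15/(1.36×8.43) = 0.01308 K/W
R_vermiculite fill = L/(kA) = 0.175/(0.0618×8.43) = 0.3359 K/W
R_aluminium = L/(kA) = 0.006/(215×8.43) = 3.31×10^-6 K/W
R_total = 0.3867 K/W
Q = ΔT / R_total = 1011 / 0.3867

Q ≈ 2610 W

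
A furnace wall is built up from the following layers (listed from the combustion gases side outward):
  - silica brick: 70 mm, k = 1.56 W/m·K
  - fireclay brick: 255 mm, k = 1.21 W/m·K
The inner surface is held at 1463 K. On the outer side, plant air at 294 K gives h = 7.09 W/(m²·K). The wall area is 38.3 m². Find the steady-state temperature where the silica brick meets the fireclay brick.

Treating each layer as a thermal resistance in series:
R_silica brick = L/(kA) = 0.07/(1.56×38.3) = 0.001172 K/W
R_fireclay brick = L/(kA) = 0.255/(1.21×38.3) = 0.005502 K/W
R_outer film = 1/(h_o·A) = 1/(7.09×38.3) = 0.003683 K/W
R_total = 0.01036 K/W;  Q = ΔT/R_total = 1169/0.01036 = 112900 W
T_interface = T_inner − Q·ΣR(inner→interface) = 1463 − 113000×0.001172

T ≈ 1330 K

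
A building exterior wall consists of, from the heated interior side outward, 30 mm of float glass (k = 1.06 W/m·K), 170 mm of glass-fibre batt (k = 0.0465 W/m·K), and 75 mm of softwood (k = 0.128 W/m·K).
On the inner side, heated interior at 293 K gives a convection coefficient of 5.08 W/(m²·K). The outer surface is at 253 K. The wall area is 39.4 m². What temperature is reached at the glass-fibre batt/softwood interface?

Treating each layer as a thermal resistance in series:
R_inner film = 1/(h_i·A) = 1/(5.08×39.4) = 0.004996 K/W
R_float glass = L/(kA) = 0.03/(1.06×39.4) = 7.183×10^-4 K/W
R_glass-fibre batt = L/(kA) = 0.17/(0.0465×39.4) = 0.09279 K/W
R_softwood = L/(kA) = 0.075/(0.128×39.4) = 0.01487 K/W
R_total = 0.1134 K/W;  Q = ΔT/R_total = 40/0.1134 = 352.8 W
T_interface = T_inner − Q·ΣR(inner→interface) = 293 − 353×0.0985

T ≈ 258 K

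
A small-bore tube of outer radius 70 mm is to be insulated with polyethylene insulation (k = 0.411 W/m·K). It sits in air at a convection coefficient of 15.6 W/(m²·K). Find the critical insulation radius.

r_cr ≈ 26.3 mm

For a cylinder r_cr = k/h = 0.411/15.6
r_cr = 26.3 mm; since the bare radius (70 mm) is above r_cr, any added insulation will reduce heat loss.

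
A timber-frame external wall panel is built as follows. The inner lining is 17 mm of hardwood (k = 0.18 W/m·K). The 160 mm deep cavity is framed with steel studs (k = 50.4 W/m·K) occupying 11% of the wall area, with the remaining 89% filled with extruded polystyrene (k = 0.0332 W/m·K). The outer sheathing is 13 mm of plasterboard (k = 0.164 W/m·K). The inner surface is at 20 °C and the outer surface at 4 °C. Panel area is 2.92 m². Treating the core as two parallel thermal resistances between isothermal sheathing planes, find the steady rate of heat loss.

Q ≈ 231 W

Sheathing layers in series; stud and cavity paths in parallel between them.
R_inner = 0.017/(0.18×2.92) = 0.03234 K/W
R_stud  = 0.16/(50.4×0.11×2.92) = 0.009884 K/W
R_cav   = 0.16/(0.0332×0.89×2.92) = 1.854 K/W
1/R_core = 1/R_stud + 1/R_cav → R_core = 0.009831 K/W
R_outer = 0.013/(0.164×2.92) = 0.02715 K/W
R_total = 0.06932 K/W
Q = ΔT/R_total = 16/0.06932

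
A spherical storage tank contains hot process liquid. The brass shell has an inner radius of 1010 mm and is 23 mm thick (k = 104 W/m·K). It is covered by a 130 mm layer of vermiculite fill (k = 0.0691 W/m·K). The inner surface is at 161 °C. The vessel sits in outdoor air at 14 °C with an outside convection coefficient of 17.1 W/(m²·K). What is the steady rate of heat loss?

Radial (spherical) resistances in series:
R_brass shell = (1/1.01 − 1/1.033)/(4π×104) = 1.687×10^-5 K/W
R_vermiculite fill = (1/1.033 − 1/1.163)/(4π×0.0691) = 0.1246 K/W
R_outer film = 1/(h·4πr_o²) = 1/(17.1×4π×1.163²) = 0.003441 K/W
R_total = 0.1281 K/W
Q = ΔT/R_total = 147/0.1281

Q ≈ 1150 W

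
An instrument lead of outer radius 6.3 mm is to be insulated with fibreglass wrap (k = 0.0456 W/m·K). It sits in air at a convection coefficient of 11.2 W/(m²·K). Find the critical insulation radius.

For a cylinder r_cr = k/h = 0.0456/11.2
r_cr = 4.07 mm; since the bare radius (6.3 mm) is above r_cr, any added insulation will reduce heat loss.

r_cr ≈ 4.07 mm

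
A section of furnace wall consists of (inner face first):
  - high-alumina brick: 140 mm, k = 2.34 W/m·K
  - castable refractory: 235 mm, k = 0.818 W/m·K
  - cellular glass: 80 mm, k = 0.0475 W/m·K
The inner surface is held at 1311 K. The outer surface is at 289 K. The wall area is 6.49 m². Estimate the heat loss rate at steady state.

Q ≈ 3270 W

Treating each layer as a thermal resistance in series:
R_high-alumina brick = L/(kA) = 0.14/(2.34×6.49) = 0.009219 K/W
R_castable refractory = L/(kA) = 0.235/(0.818×6.49) = 0.04427 K/W
R_cellular glass = L/(kA) = 0.08/(0.0475×6.49) = 0.2595 K/W
R_total = 0.313 K/W
Q = ΔT / R_total = 1022 / 0.313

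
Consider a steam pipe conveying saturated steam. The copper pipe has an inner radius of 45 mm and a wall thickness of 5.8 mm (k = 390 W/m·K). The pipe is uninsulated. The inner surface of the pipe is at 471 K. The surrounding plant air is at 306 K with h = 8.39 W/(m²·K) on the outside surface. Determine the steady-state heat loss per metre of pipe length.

q′ ≈ 442 W/m

Cylindrical conduction, so R = ln(r₂/r₁)/(2πkL) per layer, in series:
R_copper pipe wall = ln(50.8/45)/(2π×390×1) = 4.947×10^-5 K/W
R_outer film = 1/(h_o·2πr_oL) = 1/(8.39×2π×0.0508×1) = 0.3734 K/W
R_total = 0.3735 K/W
Q = ΔT/R_total = 165/0.3735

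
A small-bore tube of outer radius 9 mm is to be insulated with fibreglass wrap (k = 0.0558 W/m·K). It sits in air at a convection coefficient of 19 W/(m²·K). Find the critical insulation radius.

r_cr ≈ 2.94 mm

For a cylinder r_cr = k/h = 0.0558/19
r_cr = 2.94 mm; since the bare radius (9 mm) is above r_cr, any added insulation will reduce heat loss.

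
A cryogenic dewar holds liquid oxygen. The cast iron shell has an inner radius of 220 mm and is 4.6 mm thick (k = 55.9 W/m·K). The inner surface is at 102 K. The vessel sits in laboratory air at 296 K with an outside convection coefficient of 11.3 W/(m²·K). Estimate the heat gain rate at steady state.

Radial (spherical) resistances in series:
R_cast iron shell = (1/0.22 − 1/0.2246)/(4π×55.9) = 1.325×10^-4 K/W
R_outer film = 1/(h·4πr_o²) = 1/(11.3×4π×0.2246²) = 0.1396 K/W
R_total = 0.1397 K/W
Q = ΔT/R_total = 194/0.1397

Q ≈ 1390 W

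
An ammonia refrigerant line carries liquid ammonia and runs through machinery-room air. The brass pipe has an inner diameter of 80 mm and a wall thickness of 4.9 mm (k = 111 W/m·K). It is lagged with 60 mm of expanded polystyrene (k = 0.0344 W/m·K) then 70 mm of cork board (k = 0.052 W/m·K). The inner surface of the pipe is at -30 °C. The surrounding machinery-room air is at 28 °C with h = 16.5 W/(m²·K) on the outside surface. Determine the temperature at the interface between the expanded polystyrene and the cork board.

Cylindrical conduction, so R = ln(r₂/r₁)/(2πkL) per layer, in series:
R_brass pipe wall = ln(44.9/40)/(2π×111×1) = 1.657×10^-4 K/W
R_expanded polystyrene = ln(104.9/44.9)/(2π×0.0344×1) = 3.926 K/W
R_cork board = ln(174.9/104.9)/(2π×0.052×1) = 1.565 K/W
R_outer film = 1/(h_o·2πr_oL) = 1/(16.5×2π×0.1749×1) = 0.05515 K/W
R_total = 5.546 K/W
Q = ΔT/R_total = 58/5.546
Q = 10.5 W/m
T_interface = T_inner + Q·ΣR(inner→interface) = -30 + 10.5×3.926

T ≈ 11.1 °C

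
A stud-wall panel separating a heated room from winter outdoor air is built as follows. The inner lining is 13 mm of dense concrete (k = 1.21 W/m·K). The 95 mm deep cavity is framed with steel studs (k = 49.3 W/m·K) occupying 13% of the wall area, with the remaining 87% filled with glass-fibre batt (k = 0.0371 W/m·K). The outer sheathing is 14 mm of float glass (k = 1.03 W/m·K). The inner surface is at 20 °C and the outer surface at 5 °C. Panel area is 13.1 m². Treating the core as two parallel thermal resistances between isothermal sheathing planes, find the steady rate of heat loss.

Q ≈ 5030 W

Sheathing layers in series; stud and cavity paths in parallel between them.
R_inner = 0.013/(1.21×13.1) = 8.201×10^-4 K/W
R_stud  = 0.095/(49.3×0.13×13.1) = 0.001132 K/W
R_cav   = 0.095/(0.0371×0.87×13.1) = 0.2247 K/W
1/R_core = 1/R_stud + 1/R_cav → R_core = 0.001126 K/W
R_outer = 0.014/(1.03×13.1) = 0.001038 K/W
R_total = 0.002984 K/W
Q = ΔT/R_total = 15/0.002984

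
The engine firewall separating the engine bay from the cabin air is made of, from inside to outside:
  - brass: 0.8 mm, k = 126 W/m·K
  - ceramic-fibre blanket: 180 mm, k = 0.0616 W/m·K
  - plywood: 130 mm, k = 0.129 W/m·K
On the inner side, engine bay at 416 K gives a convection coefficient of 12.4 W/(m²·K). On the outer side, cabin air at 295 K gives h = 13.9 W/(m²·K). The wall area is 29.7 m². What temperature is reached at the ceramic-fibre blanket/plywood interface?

T ≈ 327 K

Series thermal resistances:
R_inner film = 1/(h_i·A) = 1/(12.4×29.7) = 0.002715 K/W
R_brass = L/(kA) = 0.0008/(126×29.7) = 2.138×10^-7 K/W
R_ceramic-fibre blanket = L/(kA) = 0.18/(0.0616×29.7) = 0.09839 K/W
R_plywood = L/(kA) = 0.13/(0.129×29.7) = 0.03393 K/W
R_outer film = 1/(h_o·A) = 1/(13.9×29.7) = 0.002422 K/W
R_total = 0.1375 K/W;  Q = ΔT/R_total = 121/0.1375 = 880.3 W
T_interface = T_inner − Q·ΣR(inner→interface) = 416 − 880×0.1011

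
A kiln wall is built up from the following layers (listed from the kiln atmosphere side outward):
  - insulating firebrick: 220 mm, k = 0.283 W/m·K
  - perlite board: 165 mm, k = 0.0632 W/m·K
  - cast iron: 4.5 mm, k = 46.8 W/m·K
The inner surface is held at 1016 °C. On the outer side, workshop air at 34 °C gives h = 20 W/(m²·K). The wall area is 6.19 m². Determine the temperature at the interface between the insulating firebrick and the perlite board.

Thermal resistances in series:
R_insulating firebrick = L/(kA) = 0.22/(0.283×6.19) = 0.1256 K/W
R_perlite board = L/(kA) = 0.165/(0.0632×6.19) = 0.4218 K/W
R_cast iron = L/(kA) = 0.0045/(46.8×6.19) = 1.553×10^-5 K/W
R_outer film = 1/(h_o·A) = 1/(20×6.19) = 0.008078 K/W
R_total = 0.5555 K/W;  Q = ΔT/R_total = 982/0.5555 = 1768 W
T_interface = T_inner − Q·ΣR(inner→interface) = 1016 − 1770×0.1256

T ≈ 794 °C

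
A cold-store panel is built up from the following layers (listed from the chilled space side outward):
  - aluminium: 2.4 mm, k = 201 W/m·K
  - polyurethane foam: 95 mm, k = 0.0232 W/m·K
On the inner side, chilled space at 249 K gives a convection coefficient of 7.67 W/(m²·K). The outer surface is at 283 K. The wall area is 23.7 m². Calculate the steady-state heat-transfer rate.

Q ≈ 191 W

Model the wall as resistances in series:
R_inner film = 1/(h_i·A) = 1/(7.67×23.7) = 0.005501 K/W
R_aluminium = L/(kA) = 0.0024/(201×23.7) = 5.038×10^-7 K/W
R_polyurethane foam = L/(kA) = 0.095/(0.0232×23.7) = 0.1728 K/W
R_total = 0.1783 K/W
Q = ΔT / R_total = 34 / 0.1783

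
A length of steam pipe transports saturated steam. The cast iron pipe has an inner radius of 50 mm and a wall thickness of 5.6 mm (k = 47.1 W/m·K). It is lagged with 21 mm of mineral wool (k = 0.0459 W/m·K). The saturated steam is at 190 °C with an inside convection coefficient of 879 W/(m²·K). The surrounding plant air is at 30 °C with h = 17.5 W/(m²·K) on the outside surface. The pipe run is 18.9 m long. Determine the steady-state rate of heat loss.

Radial resistances (cylindrical: R_cond = ln(r_o/r_i)/(2πkL), R_conv = 1/(h·2πrL)):
R_inner film = 1/(h_i·2πr₁L) = 1/(879×2π×0.05×18.9) = 1.916×10^-4 K/W
R_cast iron pipe wall = ln(55.6/50)/(2π×47.1×18.9) = 1.898×10^-5 K/W
R_mineral wool = ln(76.6/55.6)/(2π×0.0459×18.9) = 0.05878 K/W
R_outer film = 1/(h_o·2πr_oL) = 1/(17.5×2π×0.0766×18.9) = 0.006282 K/W
R_total = 0.06528 K/W
Q = ΔT/R_total = 160/0.06528

Q ≈ 2450 W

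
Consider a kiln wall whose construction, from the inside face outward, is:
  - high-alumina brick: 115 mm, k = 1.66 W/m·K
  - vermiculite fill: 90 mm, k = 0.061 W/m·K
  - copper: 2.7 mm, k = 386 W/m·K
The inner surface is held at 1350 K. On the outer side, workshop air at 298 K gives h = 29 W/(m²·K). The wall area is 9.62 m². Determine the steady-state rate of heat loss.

Using the resistance-network approach (series):
R_high-alumina brick = L/(kA) = 0.115/(1.66×9.62) = 0.007201 K/W
R_vermiculite fill = L/(kA) = 0.09/(0.061×9.62) = 0.1534 K/W
R_copper = L/(kA) = 0.0027/(386×9.62) = 7.271×10^-7 K/W
R_outer film = 1/(h_o·A) = 1/(29×9.62) = 0.003584 K/W
R_total = 0.1642 K/W
Q = ΔT / R_total = 1052 / 0.1642

Q ≈ 6410 W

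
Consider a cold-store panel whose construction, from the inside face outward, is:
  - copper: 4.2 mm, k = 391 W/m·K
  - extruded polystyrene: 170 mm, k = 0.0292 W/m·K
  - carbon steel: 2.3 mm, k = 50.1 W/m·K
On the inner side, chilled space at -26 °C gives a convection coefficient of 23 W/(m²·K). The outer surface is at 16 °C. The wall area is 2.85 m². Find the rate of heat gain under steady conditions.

Q ≈ 20.4 W

Thermal resistances in series:
R_inner film = 1/(h_i·A) = 1/(23×2.85) = 0.01526 K/W
R_copper = L/(kA) = 0.0042/(391×2.85) = 3.769×10^-6 K/W
R_extruded polystyrene = L/(kA) = 0.17/(0.0292×2.85) = 2.043 K/W
R_carbon steel = L/(kA) = 0.0023/(50.1×2.85) = 1.611×10^-5 K/W
R_total = 2.058 K/W
Q = ΔT / R_total = 42 / 2.058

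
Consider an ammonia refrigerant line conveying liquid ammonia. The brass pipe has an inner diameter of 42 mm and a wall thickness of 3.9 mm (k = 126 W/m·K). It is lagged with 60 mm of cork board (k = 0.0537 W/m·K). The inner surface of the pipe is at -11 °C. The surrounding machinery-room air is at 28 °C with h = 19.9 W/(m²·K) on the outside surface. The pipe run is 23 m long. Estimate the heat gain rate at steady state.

Q ≈ 240 W

Per-layer cylindrical resistances, series-summed:
R_brass pipe wall = ln(24.9/21)/(2π×126×23) = 9.355×10^-6 K/W
R_cork board = ln(84.9/24.9)/(2π×0.0537×23) = 0.1581 K/W
R_outer film = 1/(h_o·2πr_oL) = 1/(19.9×2π×0.0849×23) = 0.004096 K/W
R_total = 0.1622 K/W
Q = ΔT/R_total = 39/0.1622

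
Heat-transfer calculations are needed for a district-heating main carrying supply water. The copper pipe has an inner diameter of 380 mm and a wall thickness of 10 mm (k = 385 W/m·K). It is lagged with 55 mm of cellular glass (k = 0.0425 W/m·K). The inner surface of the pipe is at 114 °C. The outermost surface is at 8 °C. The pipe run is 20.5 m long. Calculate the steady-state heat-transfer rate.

Q ≈ 2390 W

Cylindrical conduction, so R = ln(r₂/r₁)/(2πkL) per layer, in series:
R_copper pipe wall = ln(200/190)/(2π×385×20.5) = 1.034×10^-6 K/W
R_cellular glass = ln(255/200)/(2π×0.0425×20.5) = 0.04438 K/W
R_total = 0.04438 K/W
Q = ΔT/R_total = 106/0.04438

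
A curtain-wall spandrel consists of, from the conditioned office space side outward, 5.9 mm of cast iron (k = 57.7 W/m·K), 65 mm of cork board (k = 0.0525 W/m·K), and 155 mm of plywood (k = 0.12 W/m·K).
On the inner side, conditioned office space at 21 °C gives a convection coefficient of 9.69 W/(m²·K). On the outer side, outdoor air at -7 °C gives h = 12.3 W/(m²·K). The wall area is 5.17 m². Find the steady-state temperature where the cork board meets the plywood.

Treating each layer as a thermal resistance in series:
R_inner film = 1/(h_i·A) = 1/(9.69×5.17) = 0.01996 K/W
R_cast iron = L/(kA) = 0.0059/(57.7×5.17) = 1.978×10^-5 K/W
R_cork board = L/(kA) = 0.065/(0.0525×5.17) = 0.2395 K/W
R_plywood = L/(kA) = 0.155/(0.12×5.17) = 0.2498 K/W
R_outer film = 1/(h_o·A) = 1/(12.3×5.17) = 0.01573 K/W
R_total = 0.525 K/W;  Q = ΔT/R_total = 28/0.525 = 53.33 W
T_interface = T_inner − Q·ΣR(inner→interface) = 21 − 53.3×0.2595

T ≈ 7.16 °C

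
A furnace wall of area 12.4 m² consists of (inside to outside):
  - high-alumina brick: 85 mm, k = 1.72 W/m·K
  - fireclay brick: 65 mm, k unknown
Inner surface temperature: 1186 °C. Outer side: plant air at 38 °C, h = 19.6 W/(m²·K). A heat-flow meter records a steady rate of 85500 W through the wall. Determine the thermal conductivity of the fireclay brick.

k ≈ 0.984 W/(m·K)

Thermal resistances in series:
R_high-alumina brick = L/(kA) = 0.085/(1.72×12.4) = 0.003985 K/W
R_outer film = 1/(h_o·A) = 1/(19.6×12.4) = 0.004115 K/W
Sum of known resistances R_other = 0.0081 K/W
Total R = ΔT/Q = 1148/85500 = 0.01343 K/W
R_fireclay brick = R_total − R_other = 0.005327 K/W
k = L/(R·A) = 0.065/(0.005327×12.4)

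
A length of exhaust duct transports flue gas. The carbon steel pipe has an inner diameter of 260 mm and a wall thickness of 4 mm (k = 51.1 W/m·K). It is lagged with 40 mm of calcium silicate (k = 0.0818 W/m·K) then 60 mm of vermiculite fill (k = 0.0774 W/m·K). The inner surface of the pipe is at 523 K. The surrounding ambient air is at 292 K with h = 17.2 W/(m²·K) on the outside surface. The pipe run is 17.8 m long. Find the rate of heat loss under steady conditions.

Q ≈ 3550 W

Treating each annulus and film as a series resistance:
R_carbon steel pipe wall = ln(134/130)/(2π×51.1×17.8) = 5.303×10^-6 K/W
R_calcium silicate = ln(174/134)/(2π×0.0818×17.8) = 0.02855 K/W
R_vermiculite fill = ln(234/174)/(2π×0.0774×17.8) = 0.03422 K/W
R_outer film = 1/(h_o·2πr_oL) = 1/(17.2×2π×0.234×17.8) = 0.002222 K/W
R_total = 0.065 K/W
Q = ΔT/R_total = 231/0.065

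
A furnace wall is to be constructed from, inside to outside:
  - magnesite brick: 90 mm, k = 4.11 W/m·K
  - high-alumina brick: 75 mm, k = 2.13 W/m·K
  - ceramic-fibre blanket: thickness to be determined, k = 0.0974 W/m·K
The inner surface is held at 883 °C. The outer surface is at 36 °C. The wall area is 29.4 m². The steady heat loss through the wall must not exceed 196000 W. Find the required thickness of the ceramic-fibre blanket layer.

L ≈ 6.81 mm

Model the wall as resistances in series:
R_magnesite brick = L/(kA) = 0.09/(4.11×29.4) = 7.448×10^-4 K/W
R_high-alumina brick = L/(kA) = 0.075/(2.13×29.4) = 0.001198 K/W
Sum of the known resistances R_other = 0.001942 K/W
Required total resistance R_tot = ΔT/Q_allow = 847/196000 = 0.004321 K/W
R_ceramic-fibre blanket = R_tot − R_other = 0.002379 K/W
L = R·k·A = 0.002379×0.0974×29.4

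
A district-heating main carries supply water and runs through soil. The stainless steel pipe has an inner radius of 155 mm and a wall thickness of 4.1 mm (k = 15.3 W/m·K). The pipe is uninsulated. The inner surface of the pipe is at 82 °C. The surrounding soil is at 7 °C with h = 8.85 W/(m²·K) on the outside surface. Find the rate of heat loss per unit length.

For a radial system each layer contributes R = ln(r_out/r_in)/(2πkL); films add R = 1/(hA).
R_stainless steel pipe wall = ln(159.1/155)/(2π×15.3×1) = 2.716×10^-4 K/W
R_outer film = 1/(h_o·2πr_oL) = 1/(8.85×2π×0.1591×1) = 0.113 K/W
R_total = 0.1133 K/W
Q = ΔT/R_total = 75/0.1133

q′ ≈ 662 W/m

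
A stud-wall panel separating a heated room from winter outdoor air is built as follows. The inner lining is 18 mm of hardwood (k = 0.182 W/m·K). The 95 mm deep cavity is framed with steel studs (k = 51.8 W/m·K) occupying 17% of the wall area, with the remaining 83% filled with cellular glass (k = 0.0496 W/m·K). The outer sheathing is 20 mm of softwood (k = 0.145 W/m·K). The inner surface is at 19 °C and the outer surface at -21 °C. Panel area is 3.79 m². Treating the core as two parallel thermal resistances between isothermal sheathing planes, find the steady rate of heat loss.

Sheathing layers in series; stud and cavity paths in parallel between them.
R_inner = 0.018/(0.182×3.79) = 0.0261 K/W
R_stud  = 0.095/(51.8×0.17×3.79) = 0.002846 K/W
R_cav   = 0.095/(0.0496×0.83×3.79) = 0.6089 K/W
1/R_core = 1/R_stud + 1/R_cav → R_core = 0.002833 K/W
R_outer = 0.02/(0.145×3.79) = 0.03639 K/W
R_total = 0.06532 K/W
Q = ΔT/R_total = 40/0.06532

Q ≈ 612 W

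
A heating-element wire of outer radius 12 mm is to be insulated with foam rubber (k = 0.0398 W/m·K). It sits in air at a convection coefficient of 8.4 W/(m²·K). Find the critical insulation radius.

For a cylinder r_cr = k/h = 0.0398/8.4
r_cr = 4.74 mm; since the bare radius (12 mm) is above r_cr, any added insulation will reduce heat loss.

r_cr ≈ 4.74 mm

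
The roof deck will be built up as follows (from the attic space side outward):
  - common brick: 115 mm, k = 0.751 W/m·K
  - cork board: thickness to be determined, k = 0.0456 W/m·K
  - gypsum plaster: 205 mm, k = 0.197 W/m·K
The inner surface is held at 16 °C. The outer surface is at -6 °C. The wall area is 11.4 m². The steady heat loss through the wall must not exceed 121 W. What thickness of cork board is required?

L ≈ 40.1 mm

Treating each layer as a thermal resistance in series:
R_common brick = L/(kA) = 0.115/(0.751×11.4) = 0.01343 K/W
R_gypsum plaster = L/(kA) = 0.205/(0.197×11.4) = 0.09128 K/W
Sum of the known resistances R_other = 0.1047 K/W
Required total resistance R_tot = ΔT/Q_allow = 22/121 = 0.1818 K/W
R_cork board = R_tot − R_other = 0.0771 K/W
L = R·k·A = 0.0771×0.0456×11.4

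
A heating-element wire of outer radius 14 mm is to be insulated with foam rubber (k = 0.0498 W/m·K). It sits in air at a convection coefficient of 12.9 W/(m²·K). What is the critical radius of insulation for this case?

For a cylinder r_cr = k/h = 0.0498/12.9
r_cr = 3.86 mm; since the bare radius (14 mm) is above r_cr, any added insulation will reduce heat loss.

r_cr ≈ 3.86 mm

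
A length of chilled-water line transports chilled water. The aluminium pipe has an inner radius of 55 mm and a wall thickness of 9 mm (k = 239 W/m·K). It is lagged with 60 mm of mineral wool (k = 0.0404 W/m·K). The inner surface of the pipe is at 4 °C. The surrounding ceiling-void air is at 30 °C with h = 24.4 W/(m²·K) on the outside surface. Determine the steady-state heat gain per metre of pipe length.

Per-layer cylindrical resistances, series-summed:
R_aluminium pipe wall = ln(64/55)/(2π×239×1) = 1.009×10^-4 K/W
R_mineral wool = ln(124/64)/(2π×0.0404×1) = 2.606 K/W
R_outer film = 1/(h_o·2πr_oL) = 1/(24.4×2π×0.124×1) = 0.0526 K/W
R_total = 2.658 K/W
Q = ΔT/R_total = 26/2.658

q′ ≈ 9.78 W/m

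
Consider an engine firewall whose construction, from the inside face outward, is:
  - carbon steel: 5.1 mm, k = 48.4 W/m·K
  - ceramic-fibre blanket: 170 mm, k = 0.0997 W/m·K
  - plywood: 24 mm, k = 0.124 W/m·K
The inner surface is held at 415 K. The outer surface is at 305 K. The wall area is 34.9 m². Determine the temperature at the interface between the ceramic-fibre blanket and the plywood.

Using the resistance-network approach (series):
R_carbon steel = L/(kA) = 0.0051/(48.4×34.9) = 3.019×10^-6 K/W
R_ceramic-fibre blanket = L/(kA) = 0.17/(0.0997×34.9) = 0.04886 K/W
R_plywood = L/(kA) = 0.024/(0.124×34.9) = 0.005546 K/W
R_total = 0.05441 K/W;  Q = ΔT/R_total = 110/0.05441 = 2022 W
T_interface = T_inner − Q·ΣR(inner→interface) = 415 − 2020×0.04886

T ≈ 316 K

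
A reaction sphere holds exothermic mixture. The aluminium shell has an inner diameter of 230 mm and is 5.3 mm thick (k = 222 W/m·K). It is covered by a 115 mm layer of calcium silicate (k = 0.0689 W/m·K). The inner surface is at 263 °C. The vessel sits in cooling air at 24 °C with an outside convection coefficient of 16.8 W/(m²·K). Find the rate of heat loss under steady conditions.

Q ≈ 50 W

Spherical conduction: R = (1/r_in − 1/r_out)/(4πk) per layer; series-sum.
R_aluminium shell = (1/0.115 − 1/0.1203)/(4π×222) = 1.373×10^-4 K/W
R_calcium silicate = (1/0.1203 − 1/0.2353)/(4π×0.0689) = 4.692 K/W
R_outer film = 1/(h·4πr_o²) = 1/(16.8×4π×0.2353²) = 0.08555 K/W
R_total = 4.778 K/W
Q = ΔT/R_total = 239/4.778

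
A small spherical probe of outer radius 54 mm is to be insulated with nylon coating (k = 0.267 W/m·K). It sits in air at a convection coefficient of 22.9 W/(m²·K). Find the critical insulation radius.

For a sphere r_cr = 2k/h = 2×0.267/22.9
r_cr = 23.3 mm; since the bare radius (54 mm) is above r_cr, any added insulation will reduce heat loss.

r_cr ≈ 23.3 mm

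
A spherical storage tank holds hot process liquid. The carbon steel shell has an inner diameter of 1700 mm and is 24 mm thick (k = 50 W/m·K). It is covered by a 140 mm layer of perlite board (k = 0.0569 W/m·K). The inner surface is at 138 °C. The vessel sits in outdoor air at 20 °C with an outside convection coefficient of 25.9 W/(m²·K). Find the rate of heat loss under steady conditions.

Spherical conduction: R = (1/r_in − 1/r_out)/(4πk) per layer; series-sum.
R_carbon steel shell = (1/0.85 − 1/0.874)/(4π×50) = 5.142×10^-5 K/W
R_perlite board = (1/0.874 − 1/1.014)/(4π×0.0569) = 0.2209 K/W
R_outer film = 1/(h·4πr_o²) = 1/(25.9×4π×1.014²) = 0.002988 K/W
R_total = 0.224 K/W
Q = ΔT/R_total = 118/0.224

Q ≈ 527 W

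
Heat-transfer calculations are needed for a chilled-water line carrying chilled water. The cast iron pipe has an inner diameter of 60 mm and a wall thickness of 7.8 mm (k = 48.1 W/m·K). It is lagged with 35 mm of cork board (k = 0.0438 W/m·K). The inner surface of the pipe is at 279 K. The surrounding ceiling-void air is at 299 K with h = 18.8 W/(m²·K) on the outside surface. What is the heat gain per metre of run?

q′ ≈ 8 W/m

Radial resistances (cylindrical: R_cond = ln(r_o/r_i)/(2πkL), R_conv = 1/(h·2πrL)):
R_cast iron pipe wall = ln(37.8/30)/(2π×48.1×1) = 7.647×10^-4 K/W
R_cork board = ln(72.8/37.8)/(2π×0.0438×1) = 2.382 K/W
R_outer film = 1/(h_o·2πr_oL) = 1/(18.8×2π×0.0728×1) = 0.1163 K/W
R_total = 2.499 K/W
Q = ΔT/R_total = 20/2.499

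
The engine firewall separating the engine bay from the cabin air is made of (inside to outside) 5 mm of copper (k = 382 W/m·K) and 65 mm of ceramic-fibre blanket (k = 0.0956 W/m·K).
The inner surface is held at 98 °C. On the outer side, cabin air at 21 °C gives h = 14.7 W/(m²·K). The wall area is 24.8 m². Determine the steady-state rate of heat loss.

Series thermal resistances:
R_copper = L/(kA) = 0.005/(382×24.8) = 5.278×10^-7 K/W
R_ceramic-fibre blanket = L/(kA) = 0.065/(0.0956×24.8) = 0.02742 K/W
R_outer film = 1/(h_o·A) = 1/(14.7×24.8) = 0.002743 K/W
R_total = 0.03016 K/W
Q = ΔT / R_total = 77 / 0.03016

Q ≈ 2550 W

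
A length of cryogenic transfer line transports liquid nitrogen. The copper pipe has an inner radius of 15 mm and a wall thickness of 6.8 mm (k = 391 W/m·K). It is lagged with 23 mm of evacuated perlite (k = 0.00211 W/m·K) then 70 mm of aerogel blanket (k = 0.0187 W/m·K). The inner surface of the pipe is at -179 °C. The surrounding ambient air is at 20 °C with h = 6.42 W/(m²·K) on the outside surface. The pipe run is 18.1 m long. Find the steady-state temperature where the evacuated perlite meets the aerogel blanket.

T ≈ -6.16 °C

For a radial system each layer contributes R = ln(r_out/r_in)/(2πkL); films add R = 1/(hA).
R_copper pipe wall = ln(21.8/15)/(2π×391×18.1) = 8.408×10^-6 K/W
R_evacuated perlite = ln(44.8/21.8)/(2π×0.00211×18.1) = 3.002 K/W
R_aerogel blanket = ln(114.8/44.8)/(2π×0.0187×18.1) = 0.4425 K/W
R_outer film = 1/(h_o·2πr_oL) = 1/(6.42×2π×0.1148×18.1) = 0.01193 K/W
R_total = 3.456 K/W
Q = ΔT/R_total = 199/3.456
Q = 57.6 W
T_interface = T_inner + Q·ΣR(inner→interface) = -179 + 57.6×3.002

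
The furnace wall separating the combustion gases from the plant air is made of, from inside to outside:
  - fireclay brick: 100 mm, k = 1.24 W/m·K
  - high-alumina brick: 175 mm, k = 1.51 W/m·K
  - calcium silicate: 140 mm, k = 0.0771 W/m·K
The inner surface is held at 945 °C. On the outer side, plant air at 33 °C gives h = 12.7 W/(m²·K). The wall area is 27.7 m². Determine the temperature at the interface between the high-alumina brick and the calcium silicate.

Thermal resistances in series:
R_fireclay brick = L/(kA) = 0.1/(1.24×27.7) = 0.002911 K/W
R_high-alumina brick = L/(kA) = 0.175/(1.51×27.7) = 0.004184 K/W
R_calcium silicate = L/(kA) = 0.14/(0.0771×27.7) = 0.06555 K/W
R_outer film = 1/(h_o·A) = 1/(12.7×27.7) = 0.002843 K/W
R_total = 0.07549 K/W;  Q = ΔT/R_total = 912/0.07549 = 12080 W
T_interface = T_inner − Q·ΣR(inner→interface) = 945 − 12100×0.007095

T ≈ 859 °C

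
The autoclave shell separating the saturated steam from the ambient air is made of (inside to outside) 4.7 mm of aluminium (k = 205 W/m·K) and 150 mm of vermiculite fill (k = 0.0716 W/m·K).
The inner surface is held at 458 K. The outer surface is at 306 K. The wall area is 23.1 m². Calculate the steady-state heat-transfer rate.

Q ≈ 1680 W

Model the wall as resistances in series:
R_aluminium = L/(kA) = 0.0047/(205×23.1) = 9.925×10^-7 K/W
R_vermiculite fill = L/(kA) = 0.15/(0.0716×23.1) = 0.09069 K/W
R_total = 0.09069 K/W
Q = ΔT / R_total = 152 / 0.09069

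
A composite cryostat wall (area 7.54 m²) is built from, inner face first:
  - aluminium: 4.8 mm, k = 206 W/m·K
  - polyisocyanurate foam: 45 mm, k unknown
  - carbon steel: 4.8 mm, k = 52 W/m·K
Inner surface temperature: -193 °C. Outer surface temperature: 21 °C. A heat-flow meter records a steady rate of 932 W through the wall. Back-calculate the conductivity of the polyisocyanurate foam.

Treating each layer as a thermal resistance in series:
R_aluminium = L/(kA) = 0.0048/(206×7.54) = 3.09×10^-6 K/W
R_carbon steel = L/(kA) = 0.0048/(52×7.54) = 1.224×10^-5 K/W
Sum of known resistances R_other = 1.533×10^-5 K/W
Total R = ΔT/Q = 214/932 = 0.2296 K/W
R_polyisocyanurate foam = R_total − R_other = 0.2296 K/W
k = L/(R·A) = 0.045/(0.2296×7.54)

k ≈ 0.026 W/(m·K)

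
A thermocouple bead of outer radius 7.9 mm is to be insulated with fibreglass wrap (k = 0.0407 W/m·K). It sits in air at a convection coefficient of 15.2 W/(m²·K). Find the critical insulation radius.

r_cr ≈ 5.36 mm

For a sphere r_cr = 2k/h = 2×0.0407/15.2
r_cr = 5.36 mm; since the bare radius (7.9 mm) is above r_cr, any added insulation will reduce heat loss.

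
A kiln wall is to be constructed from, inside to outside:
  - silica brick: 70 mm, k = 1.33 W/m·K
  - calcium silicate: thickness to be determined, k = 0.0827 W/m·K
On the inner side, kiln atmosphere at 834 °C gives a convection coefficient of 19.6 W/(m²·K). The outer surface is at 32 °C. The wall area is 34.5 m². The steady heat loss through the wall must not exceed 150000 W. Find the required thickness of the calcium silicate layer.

L ≈ 6.68 mm

Treating each layer as a thermal resistance in series:
R_inner film = 1/(h_i·A) = 1/(19.6×34.5) = 0.001479 K/W
R_silica brick = L/(kA) = 0.07/(1.33×34.5) = 0.001526 K/W
Sum of the known resistances R_other = 0.003004 K/W
Required total resistance R_tot = ΔT/Q_allow = 802/150000 = 0.005347 K/W
R_calcium silicate = R_tot − R_other = 0.002342 K/W
L = R·k·A = 0.002342×0.0827×34.5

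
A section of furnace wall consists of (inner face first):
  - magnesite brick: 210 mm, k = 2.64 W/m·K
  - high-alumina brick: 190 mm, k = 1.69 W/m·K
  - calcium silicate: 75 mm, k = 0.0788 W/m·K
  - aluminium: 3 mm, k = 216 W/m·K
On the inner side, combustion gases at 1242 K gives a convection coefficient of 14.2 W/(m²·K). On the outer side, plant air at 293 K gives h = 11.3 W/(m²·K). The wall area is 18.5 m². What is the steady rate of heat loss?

Model the wall as resistances in series:
R_inner film = 1/(h_i·A) = 1/(14.2×18.5) = 0.003807 K/W
R_magnesite brick = L/(kA) = 0.21/(2.64×18.5) = 0.0043 K/W
R_high-alumina brick = L/(kA) = 0.19/(1.69×18.5) = 0.006077 K/W
R_calcium silicate = L/(kA) = 0.075/(0.0788×18.5) = 0.05145 K/W
R_aluminium = L/(kA) = 0.003/(216×18.5) = 7.508×10^-7 K/W
R_outer film = 1/(h_o·A) = 1/(11.3×18.5) = 0.004784 K/W
R_total = 0.07042 K/W
Q = ΔT / R_total = 949 / 0.07042

Q ≈ 13500 W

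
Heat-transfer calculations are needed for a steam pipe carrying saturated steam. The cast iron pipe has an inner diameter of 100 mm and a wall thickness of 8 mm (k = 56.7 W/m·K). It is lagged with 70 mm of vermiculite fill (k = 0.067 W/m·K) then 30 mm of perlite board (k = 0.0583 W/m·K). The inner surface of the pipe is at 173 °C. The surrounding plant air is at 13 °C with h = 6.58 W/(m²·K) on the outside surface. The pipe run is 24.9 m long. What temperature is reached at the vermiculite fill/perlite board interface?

For a radial system each layer contributes R = ln(r_out/r_in)/(2πkL); films add R = 1/(hA).
R_cast iron pipe wall = ln(58/50)/(2π×56.7×24.9) = 1.673×10^-5 K/W
R_vermiculite fill = ln(128/58)/(2π×0.067×24.9) = 0.07552 K/W
R_perlite board = ln(158/128)/(2π×0.0583×24.9) = 0.02309 K/W
R_outer film = 1/(h_o·2πr_oL) = 1/(6.58×2π×0.158×24.9) = 0.006148 K/W
R_total = 0.1048 K/W
Q = ΔT/R_total = 160/0.1048
Q = 1530 W
T_interface = T_inner − Q·ΣR(inner→interface) = 173 − 1530×0.07553

T ≈ 57.6 °C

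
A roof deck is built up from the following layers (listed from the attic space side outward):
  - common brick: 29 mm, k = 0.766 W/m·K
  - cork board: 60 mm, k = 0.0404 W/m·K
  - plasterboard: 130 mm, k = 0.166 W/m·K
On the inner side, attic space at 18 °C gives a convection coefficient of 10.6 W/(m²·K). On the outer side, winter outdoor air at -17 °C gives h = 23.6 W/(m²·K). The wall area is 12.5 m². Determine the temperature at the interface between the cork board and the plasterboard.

Series thermal resistances:
R_inner film = 1/(h_i·A) = 1/(10.6×12.5) = 0.007547 K/W
R_common brick = L/(kA) = 0.029/(0.766×12.5) = 0.003029 K/W
R_cork board = L/(kA) = 0.06/(0.0404×12.5) = 0.1188 K/W
R_plasterboard = L/(kA) = 0.13/(0.166×12.5) = 0.06265 K/W
R_outer film = 1/(h_o·A) = 1/(23.6×12.5) = 0.00339 K/W
R_total = 0.1954 K/W;  Q = ΔT/R_total = 35/0.1954 = 179.1 W
T_interface = T_inner − Q·ΣR(inner→interface) = 18 − 179×0.1294

T ≈ -5.17 °C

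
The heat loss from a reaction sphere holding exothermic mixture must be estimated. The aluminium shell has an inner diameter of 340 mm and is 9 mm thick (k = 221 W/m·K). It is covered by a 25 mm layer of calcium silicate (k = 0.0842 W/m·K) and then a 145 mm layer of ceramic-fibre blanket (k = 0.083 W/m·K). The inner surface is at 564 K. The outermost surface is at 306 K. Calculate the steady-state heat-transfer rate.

Q ≈ 99.2 W

Radial (spherical) resistances in series:
R_aluminium shell = (1/0.17 − 1/0.179)/(4π×221) = 1.065×10^-4 K/W
R_calcium silicate = (1/0.179 − 1/0.204)/(4π×0.0842) = 0.647 K/W
R_ceramic-fibre blanket = (1/0.204 − 1/0.349)/(4π×0.083) = 1.953 K/W
R_total = 2.6 K/W
Q = ΔT/R_total = 258/2.6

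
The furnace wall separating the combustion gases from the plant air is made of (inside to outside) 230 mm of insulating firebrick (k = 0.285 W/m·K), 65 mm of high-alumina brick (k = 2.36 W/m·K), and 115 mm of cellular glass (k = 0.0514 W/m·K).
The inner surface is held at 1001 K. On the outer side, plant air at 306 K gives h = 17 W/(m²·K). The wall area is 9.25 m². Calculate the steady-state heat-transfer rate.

Q ≈ 2050 W

Thermal resistances in series:
R_insulating firebrick = L/(kA) = 0.23/(0.285×9.25) = 0.08725 K/W
R_high-alumina brick = L/(kA) = 0.065/(2.36×9.25) = 0.002978 K/W
R_cellular glass = L/(kA) = 0.115/(0.0514×9.25) = 0.2419 K/W
R_outer film = 1/(h_o·A) = 1/(17×9.25) = 0.006359 K/W
R_total = 0.3385 K/W
Q = ΔT / R_total = 695 / 0.3385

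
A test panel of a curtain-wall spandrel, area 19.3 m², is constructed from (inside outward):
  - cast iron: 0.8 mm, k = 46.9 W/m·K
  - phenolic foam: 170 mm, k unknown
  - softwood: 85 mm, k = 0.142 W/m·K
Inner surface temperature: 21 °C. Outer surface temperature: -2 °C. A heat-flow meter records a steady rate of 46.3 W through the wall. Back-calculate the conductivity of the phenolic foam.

Series thermal resistances:
R_cast iron = L/(kA) = 0.0008/(46.9×19.3) = 8.838×10^-7 K/W
R_softwood = L/(kA) = 0.085/(0.142×19.3) = 0.03102 K/W
Sum of known resistances R_other = 0.03102 K/W
Total R = ΔT/Q = 23/46.3 = 0.4968 K/W
R_phenolic foam = R_total − R_other = 0.4657 K/W
k = L/(R·A) = 0.17/(0.4657×19.3)

k ≈ 0.0189 W/(m·K)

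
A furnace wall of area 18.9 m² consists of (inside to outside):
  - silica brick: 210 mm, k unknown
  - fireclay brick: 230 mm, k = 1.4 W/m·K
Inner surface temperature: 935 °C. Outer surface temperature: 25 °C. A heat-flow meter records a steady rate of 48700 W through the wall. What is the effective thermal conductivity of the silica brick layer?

k ≈ 1.11 W/(m·K)

Using the resistance-network approach (series):
R_fireclay brick = L/(kA) = 0.23/(1.4×18.9) = 0.008692 K/W
Sum of known resistances R_other = 0.008692 K/W
Total R = ΔT/Q = 910/48700 = 0.01869 K/W
R_silica brick = R_total − R_other = 0.009993 K/W
k = L/(R·A) = 0.21/(0.009993×18.9)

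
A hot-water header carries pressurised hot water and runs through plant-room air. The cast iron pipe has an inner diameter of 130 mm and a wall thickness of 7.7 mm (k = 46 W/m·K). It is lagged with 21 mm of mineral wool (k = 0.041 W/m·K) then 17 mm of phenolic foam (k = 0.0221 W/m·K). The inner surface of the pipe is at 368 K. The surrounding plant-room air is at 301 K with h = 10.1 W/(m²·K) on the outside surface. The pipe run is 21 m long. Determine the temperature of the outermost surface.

T ≈ 305 K

Radial resistances (cylindrical: R_cond = ln(r_o/r_i)/(2πkL), R_conv = 1/(h·2πrL)):
R_cast iron pipe wall = ln(72.7/65)/(2π×46×21) = 1.845×10^-5 K/W
R_mineral wool = ln(93.7/72.7)/(2π×0.041×21) = 0.04691 K/W
R_phenolic foam = ln(110.7/93.7)/(2π×0.0221×21) = 0.05718 K/W
R_outer film = 1/(h_o·2πr_oL) = 1/(10.1×2π×0.1107×21) = 0.006778 K/W
R_total = 0.1109 K/W
Q = ΔT/R_total = 67/0.1109
Q = 604 W
T_interface = T_inner − Q·ΣR(inner→interface) = 368 − 604×0.1041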